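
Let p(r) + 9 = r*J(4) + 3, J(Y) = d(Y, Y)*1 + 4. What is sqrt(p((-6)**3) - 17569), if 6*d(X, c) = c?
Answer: I*sqrt(18583) ≈ 136.32*I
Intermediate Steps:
d(X, c) = c/6
J(Y) = 4 + Y/6 (J(Y) = (Y/6)*1 + 4 = Y/6 + 4 = 4 + Y/6)
p(r) = -6 + 14*r/3 (p(r) = -9 + (r*(4 + (1/6)*4) + 3) = -9 + (r*(4 + 2/3) + 3) = -9 + (r*(14/3) + 3) = -9 + (14*r/3 + 3) = -9 + (3 + 14*r/3) = -6 + 14*r/3)
sqrt(p((-6)**3) - 17569) = sqrt((-6 + (14/3)*(-6)**3) - 17569) = sqrt((-6 + (14/3)*(-216)) - 17569) = sqrt((-6 - 1008) - 17569) = sqrt(-1014 - 17569) = sqrt(-18583) = I*sqrt(18583)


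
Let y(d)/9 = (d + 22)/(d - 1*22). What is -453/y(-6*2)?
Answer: 2567/15 ≈ 171.13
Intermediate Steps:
y(d) = 9*(22 + d)/(-22 + d) (y(d) = 9*((d + 22)/(d - 1*22)) = 9*((22 + d)/(d - 22)) = 9*((22 + d)/(-22 + d)) = 9*(22 + d)/(-22 + d))
-453/y(-6*2) = -453*(-22 - 6*2)/(9*(22 - 6*2)) = -453*(-22 - 12)/(9*(22 - 12)) = -453/(9*10/(-34)) = -453/(9*(-1/34)*10) = -453/(-45/17) = -453*(-17/45) = 2567/15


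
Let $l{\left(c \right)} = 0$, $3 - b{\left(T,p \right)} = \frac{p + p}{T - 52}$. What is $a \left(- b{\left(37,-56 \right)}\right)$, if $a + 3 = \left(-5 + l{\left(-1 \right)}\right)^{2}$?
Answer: $\frac{1474}{15} \approx 98.267$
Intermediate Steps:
$b{\left(T,p \right)} = 3 - \frac{2 p}{-52 + T}$ ($b{\left(T,p \right)} = 3 - \frac{p + p}{T - 52} = 3 - \frac{2 p}{-52 + T}$)
$a = 22$ ($a = -3 + \left(-5 + 0\right)^{2} = -3 + \left(-5\right)^{2} = -3 + 25 = 22$)
$a \left(- b{\left(37,-56 \right)}\right) = 22 \left(- \frac{-156 - -112 + 3 \cdot 37}{-52 + 37}\right) = 22 \left(- \frac{-156 + 112 + 111}{-15}\right) = 22 \left(- \frac{\left(-1\right) 67}{15}\right) = 22 \left(\left(-1\right) \left(- \frac{67}{15}\right)\right) = 22 \cdot \frac{67}{15} = \frac{1474}{15}$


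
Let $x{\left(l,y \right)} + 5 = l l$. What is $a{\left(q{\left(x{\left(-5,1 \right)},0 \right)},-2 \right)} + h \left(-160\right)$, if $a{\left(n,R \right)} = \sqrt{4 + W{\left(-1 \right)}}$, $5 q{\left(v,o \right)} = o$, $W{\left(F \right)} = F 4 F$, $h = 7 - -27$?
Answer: $-5440 + 2 \sqrt{2} \approx -5437.2$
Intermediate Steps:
$h = 34$ ($h = 7 + 27 = 34$)
$x{\left(l,y \right)} = -5 + l^{2}$ ($x{\left(l,y \right)} = -5 + l l = -5 + l^{2}$)
$W{\left(F \right)} = 4 F^{2}$ ($W{\left(F \right)} = 4 F F = 4 F^{2}$)
$q{\left(v,o \right)} = \frac{o}{5}$
$a{\left(n,R \right)} = 2 \sqrt{2}$ ($a{\left(n,R \right)} = \sqrt{4 + 4 \left(-1\right)^{2}} = \sqrt{4 + 4 \cdot 1} = \sqrt{4 + 4} = \sqrt{8} = 2 \sqrt{2}$)
$a{\left(q{\left(x{\left(-5,1 \right)},0 \right)},-2 \right)} + h \left(-160\right) = 2 \sqrt{2} + 34 \left(-160\right) = 2 \sqrt{2} - 5440 = -5440 + 2 \sqrt{2}$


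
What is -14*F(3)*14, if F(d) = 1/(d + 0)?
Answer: -196/3 ≈ -65.333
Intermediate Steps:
F(d) = 1/d
-14*F(3)*14 = -14/3*14 = -196/3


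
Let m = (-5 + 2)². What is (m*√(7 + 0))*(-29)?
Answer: -261*√7 ≈ -690.54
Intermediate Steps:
m = 9 (m = (-3)² = 9)
(m*√(7 + 0))*(-29) = (9*√(7 + 0))*(-29) = (9*√7)*(-29) = -261*√7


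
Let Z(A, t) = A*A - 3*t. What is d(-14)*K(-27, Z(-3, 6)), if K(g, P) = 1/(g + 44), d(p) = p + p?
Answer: -28/17 ≈ -1.6471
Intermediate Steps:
Z(A, t) = A² - 3*t
d(p) = 2*p
K(g, P) = 1/(44 + g)
d(-14)*K(-27, Z(-3, 6)) = (2*(-14))/(44 - 27) = -28/17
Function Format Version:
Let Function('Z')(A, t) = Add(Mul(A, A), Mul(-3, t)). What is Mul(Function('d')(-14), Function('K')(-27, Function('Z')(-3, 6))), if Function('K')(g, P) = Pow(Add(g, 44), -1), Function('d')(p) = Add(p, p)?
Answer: Rational(-28, 17) ≈ -1.6471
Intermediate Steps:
Function('Z')(A, t) = Add(Pow(A, 2), Mul(-3, t))
Function('d')(p) = Mul(2, p)
Function('K')(g, P) = Pow(Add(44, g), -1)
Mul(Function('d')(-14), Function('K')(-27, Function('Z')(-3, 6))) = Mul(Mul(2, -14), Pow(Add(44, -27), -1)) = Mul(-28, Pow(17, -1)) = Mul(-28, Rational(1, 17)) = Rational(-28, 17)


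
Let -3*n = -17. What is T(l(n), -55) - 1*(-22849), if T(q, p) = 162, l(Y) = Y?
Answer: 23011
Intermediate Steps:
n = 17/3 (n = -⅓*(-17) = 17/3 ≈ 5.6667)
T(l(n), -55) - 1*(-22849) = 162 - 1*(-22849) = 162 + 22849 = 23011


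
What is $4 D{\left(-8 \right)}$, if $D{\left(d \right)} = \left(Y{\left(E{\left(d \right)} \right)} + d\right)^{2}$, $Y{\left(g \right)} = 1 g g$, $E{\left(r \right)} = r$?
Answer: $12544$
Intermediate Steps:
$Y{\left(g \right)} = g^{2}$ ($Y{\left(g \right)} = g g = g^{2}$)
$D{\left(d \right)} = \left(d + d^{2}\right)^{2}$ ($D{\left(d \right)} = \left(d^{2} + d\right)^{2} = \left(d + d^{2}\right)^{2}$)
$4 D{\left(-8 \right)} = 4 \left(-8\right)^{2} \left(1 - 8\right)^{2} = 4 \cdot 64 \left(-7\right)^{2} = 4 \cdot 64 \cdot 49 = 4 \cdot 3136 = 12544$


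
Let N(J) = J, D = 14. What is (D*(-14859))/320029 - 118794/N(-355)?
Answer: 37943675796/113610295 ≈ 333.98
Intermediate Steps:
(D*(-14859))/320029 - 118794/N(-355) = (14*(-14859))/320029 - 118794/(-355) = -208026*1/320029 - 118794*(-1/355) = -208026/320029 + 118794/355 = 37943675796/113610295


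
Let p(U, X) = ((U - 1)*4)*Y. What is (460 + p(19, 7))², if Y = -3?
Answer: 59536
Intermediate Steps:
p(U, X) = 12 - 12*U (p(U, X) = ((U - 1)*4)*(-3) = ((-1 + U)*4)*(-3) = (-4 + 4*U)*(-3) = 12 - 12*U)
(460 + p(19, 7))² = (460 + (12 - 12*19))² = (460 + (12 - 228))² = (460 - 216)² = 244² = 59536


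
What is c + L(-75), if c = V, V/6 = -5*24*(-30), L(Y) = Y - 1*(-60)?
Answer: 21585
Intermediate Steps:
L(Y) = 60 + Y (L(Y) = Y + 60 = 60 + Y)
V = 21600 (V = 6*(-5*24*(-30)) = 6*(-120*(-30)) = 6*3600 = 21600)
c = 21600
c + L(-75) = 21600 + (60 - 75) = 21600 - 15 = 21585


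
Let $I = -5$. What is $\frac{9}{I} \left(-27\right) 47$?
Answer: $\frac{11421}{5} \approx 2284.2$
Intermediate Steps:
$\frac{9}{I} \left(-27\right) 47 = \frac{9}{-5} \left(-27\right) 47 = 9 \left(- \frac{1}{5}\right) \left(-27\right) 47 = \left(- \frac{9}{5}\right) \left(-27\right) 47 = \frac{243}{5} \cdot 47 = \frac{11421}{5}$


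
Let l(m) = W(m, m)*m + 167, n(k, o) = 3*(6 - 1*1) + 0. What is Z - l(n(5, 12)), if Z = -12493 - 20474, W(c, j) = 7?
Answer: -33239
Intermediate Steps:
Z = -32967
n(k, o) = 15 (n(k, o) = 3*(6 - 1) + 0 = 3*5 + 0 = 15 + 0 = 15)
l(m) = 167 + 7*m (l(m) = 7*m + 167 = 167 + 7*m)
Z - l(n(5, 12)) = -32967 - (167 + 7*15) = -32967 - (167 + 105) = -32967 - 1*272 = -32967 - 272 = -33239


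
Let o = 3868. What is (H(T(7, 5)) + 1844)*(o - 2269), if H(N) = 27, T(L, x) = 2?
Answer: 2991729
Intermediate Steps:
(H(T(7, 5)) + 1844)*(o - 2269) = (27 + 1844)*(3868 - 2269) = 1871*1599 = 2991729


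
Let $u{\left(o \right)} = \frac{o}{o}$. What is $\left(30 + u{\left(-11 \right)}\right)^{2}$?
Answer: $961$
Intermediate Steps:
$u{\left(o \right)} = 1$
$\left(30 + u{\left(-11 \right)}\right)^{2} = \left(30 + 1\right)^{2} = 31^{2} = 961$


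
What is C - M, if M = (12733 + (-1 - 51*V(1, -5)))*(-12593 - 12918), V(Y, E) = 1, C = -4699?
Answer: 323500292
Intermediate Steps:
M = -323504991 (M = (12733 + (-1 - 51*1))*(-12593 - 12918) = (12733 + (-1 - 51))*(-25511) = (12733 - 52)*(-25511) = 12681*(-25511) = -323504991)
C - M = -4699 - 1*(-323504991) = -4699 + 323504991 = 323500292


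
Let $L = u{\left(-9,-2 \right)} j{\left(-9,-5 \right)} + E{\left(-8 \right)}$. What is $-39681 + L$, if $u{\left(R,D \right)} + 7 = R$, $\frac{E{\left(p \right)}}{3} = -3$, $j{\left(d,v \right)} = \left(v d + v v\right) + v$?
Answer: $-40730$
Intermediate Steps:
$j{\left(d,v \right)} = v + v^{2} + d v$ ($j{\left(d,v \right)} = \left(d v + v^{2}\right) + v = \left(v^{2} + d v\right) + v = v + v^{2} + d v$)
$E{\left(p \right)} = -9$ ($E{\left(p \right)} = 3 \left(-3\right) = -9$)
$u{\left(R,D \right)} = -7 + R$
$L = -1049$ ($L = \left(-7 - 9\right) \left(- 5 \left(1 - 9 - 5\right)\right) - 9 = - 16 \left(\left(-5\right) \left(-13\right)\right) - 9 = \left(-16\right) 65 - 9 = -1040 - 9 = -1049$)
$-39681 + L = -39681 - 1049 = -40730$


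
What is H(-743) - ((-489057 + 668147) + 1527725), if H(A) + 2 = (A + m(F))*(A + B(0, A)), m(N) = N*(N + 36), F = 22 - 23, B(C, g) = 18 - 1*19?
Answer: -1127985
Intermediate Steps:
B(C, g) = -1 (B(C, g) = 18 - 19 = -1)
F = -1
m(N) = N*(36 + N)
H(A) = -2 + (-1 + A)*(-35 + A) (H(A) = -2 + (A - (36 - 1))*(A - 1) = -2 + (A - 1*35)*(-1 + A) = -2 + (A - 35)*(-1 + A) = -2 + (-35 + A)*(-1 + A) = -2 + (-1 + A)*(-35 + A))
H(-743) - ((-489057 + 668147) + 1527725) = (33 + (-743)² - 36*(-743)) - ((-489057 + 668147) + 1527725) = (33 + 552049 + 26748) - (179090 + 1527725) = 578830 - 1*1706815 = 578830 - 1706815 = -1127985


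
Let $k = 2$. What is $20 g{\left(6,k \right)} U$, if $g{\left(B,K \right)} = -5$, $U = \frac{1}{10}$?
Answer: $-10$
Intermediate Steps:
$U = \frac{1}{10} \approx 0.1$
$20 g{\left(6,k \right)} U = 20 \left(-5\right) \frac{1}{10} = \left(-100\right) \frac{1}{10} = -10$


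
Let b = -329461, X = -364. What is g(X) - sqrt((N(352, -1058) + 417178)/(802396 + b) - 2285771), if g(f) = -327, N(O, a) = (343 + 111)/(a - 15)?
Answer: -327 - I*sqrt(23544794120529219349863)/101491851 ≈ -327.0 - 1511.9*I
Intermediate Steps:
N(O, a) = 454/(-15 + a)
g(X) - sqrt((N(352, -1058) + 417178)/(802396 + b) - 2285771) = -327 - sqrt((454/(-15 - 1058) + 417178)/(802396 - 329461) - 2285771) = -327 - sqrt((454/(-1073) + 417178)/472935 - 2285771) = -327 - sqrt((454*(-1/1073) + 417178)*(1/472935) - 2285771) = -327 - sqrt((-454/1073 + 417178)*(1/472935) - 2285771) = -327 - sqrt((447631540/1073)*(1/472935) - 2285771) = -327 - sqrt(89526308/101491851 - 2285771) = -327 - sqrt(-231987040225813/101491851) = -327 - I*sqrt(23544794120529219349863)/101491851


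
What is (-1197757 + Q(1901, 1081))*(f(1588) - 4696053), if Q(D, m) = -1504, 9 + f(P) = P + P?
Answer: 5627995157246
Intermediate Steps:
f(P) = -9 + 2*P (f(P) = -9 + (P + P) = -9 + 2*P)
(-1197757 + Q(1901, 1081))*(f(1588) - 4696053) = (-1197757 - 1504)*((-9 + 2*1588) - 4696053) = -1199261*((-9 + 3176) - 4696053) = -1199261*(3167 - 4696053) = -1199261*(-4692886) = 5627995157246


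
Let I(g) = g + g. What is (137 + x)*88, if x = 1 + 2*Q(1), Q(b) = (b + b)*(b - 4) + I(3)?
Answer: 12144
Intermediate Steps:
I(g) = 2*g
Q(b) = 6 + 2*b*(-4 + b) (Q(b) = (b + b)*(b - 4) + 2*3 = (2*b)*(-4 + b) + 6 = 2*b*(-4 + b) + 6 = 6 + 2*b*(-4 + b))
x = 1 (x = 1 + 2*(6 - 8*1 + 2*1**2) = 1 + 2*(6 - 8 + 2*1) = 1 + 2*(6 - 8 + 2) = 1 + 2*0 = 1 + 0 = 1)
(137 + x)*88 = (137 + 1)*88 = 138*88 = 12144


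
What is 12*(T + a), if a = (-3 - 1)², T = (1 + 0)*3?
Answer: 228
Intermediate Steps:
T = 3 (T = 1*3 = 3)
a = 16 (a = (-4)² = 16)
12*(T + a) = 12*(3 + 16) = 12*19 = 228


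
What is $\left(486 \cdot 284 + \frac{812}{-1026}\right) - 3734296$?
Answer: $- \frac{1844887942}{513} \approx -3.5963 \cdot 10^{6}$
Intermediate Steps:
$\left(486 \cdot 284 + \frac{812}{-1026}\right) - 3734296 = \left(138024 + 812 \left(- \frac{1}{1026}\right)\right) - 3734296 = \left(138024 - \frac{406}{513}\right) - 3734296 = \frac{70805906}{513} - 3734296 = - \frac{1844887942}{513}$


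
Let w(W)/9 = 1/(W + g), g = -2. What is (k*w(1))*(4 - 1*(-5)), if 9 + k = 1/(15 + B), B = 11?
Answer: 18873/26 ≈ 725.88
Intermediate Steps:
w(W) = 9/(-2 + W) (w(W) = 9/(W - 2) = 9/(-2 + W))
k = -233/26 (k = -9 + 1/(15 + 11) = -9 + 1/26 = -233/26 ≈ -8.9615)
(k*w(1))*(4 - 1*(-5)) = (-2097/(26*(-2 + 1)))*(4 - 1*(-5)) = (-2097/(26*(-1)))*(4 + 5) = -2097*(-1)/26*9 = -233/26*(-9)*9 = (2097/26)*9 = 18873/26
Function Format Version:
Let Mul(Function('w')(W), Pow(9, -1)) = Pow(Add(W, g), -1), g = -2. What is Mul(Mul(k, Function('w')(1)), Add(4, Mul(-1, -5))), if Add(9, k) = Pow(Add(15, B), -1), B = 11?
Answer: Rational(18873, 26) ≈ 725.88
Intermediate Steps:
Function('w')(W) = Mul(9, Pow(Add(-2, W), -1)) (Function('w')(W) = Mul(9, Pow(Add(W, -2), -1)) = Mul(9, Pow(Add(-2, W), -1)))
k = Rational(-233, 26) (k = Add(-9, Pow(Add(15, 11), -1)) = Add(-9, Pow(26, -1)) = Add(-9, Rational(1, 26)) = Rational(-233, 26) ≈ -8.9615)
Mul(Mul(k, Function('w')(1)), Add(4, Mul(-1, -5))) = Mul(Mul(Rational(-233, 26), Mul(9, Pow(Add(-2, 1), -1))), Add(4, Mul(-1, -5))) = Mul(Mul(Rational(-233, 26), Mul(9, Pow(-1, -1))), Add(4, 5)) = Mul(Mul(Rational(-233, 26), Mul(9, -1)), 9) = Mul(Mul(Rational(-233, 26), -9), 9) = Mul(Rational(2097, 26), 9) = Rational(18873, 26)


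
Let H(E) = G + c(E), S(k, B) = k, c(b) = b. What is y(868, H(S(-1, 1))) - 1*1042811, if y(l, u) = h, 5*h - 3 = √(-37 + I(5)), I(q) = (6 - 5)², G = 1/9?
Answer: -5214052/5 + 6*I/5 ≈ -1.0428e+6 + 1.2*I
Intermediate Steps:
G = ⅑ ≈ 0.11111
I(q) = 1 (I(q) = 1² = 1)
H(E) = ⅑ + E
h = ⅗ + 6*I/5 (h = ⅗ + √(-37 + 1)/5 = ⅗ + √(-36)/5 = ⅗ + (6*I)/5 = ⅗ + 6*I/5 ≈ 0.6 + 1.2*I)
y(l, u) = ⅗ + 6*I/5
y(868, H(S(-1, 1))) - 1*1042811 = (⅗ + 6*I/5) - 1*1042811 = (⅗ + 6*I/5) - 1042811 = -5214052/5 + 6*I/5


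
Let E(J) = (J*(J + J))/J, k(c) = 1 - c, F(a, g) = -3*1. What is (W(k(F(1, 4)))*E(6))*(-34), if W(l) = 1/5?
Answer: -408/5 ≈ -81.600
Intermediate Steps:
F(a, g) = -3
W(l) = ⅕
E(J) = 2*J (E(J) = (J*(2*J))/J = (2*J²)/J = 2*J)
(W(k(F(1, 4)))*E(6))*(-34) = ((2*6)/5)*(-34) = ((⅕)*12)*(-34) = (12/5)*(-34) = -408/5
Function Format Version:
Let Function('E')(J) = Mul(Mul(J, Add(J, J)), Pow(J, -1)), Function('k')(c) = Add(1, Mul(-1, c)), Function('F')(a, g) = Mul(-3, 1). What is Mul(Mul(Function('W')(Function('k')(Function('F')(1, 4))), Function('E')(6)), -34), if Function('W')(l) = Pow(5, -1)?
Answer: Rational(-408, 5) ≈ -81.600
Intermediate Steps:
Function('F')(a, g) = -3
Function('W')(l) = Rational(1, 5)
Function('E')(J) = Mul(2, J) (Function('E')(J) = Mul(Mul(J, Mul(2, J)), Pow(J, -1)) = Mul(Mul(2, Pow(J, 2)), Pow(J, -1)) = Mul(2, J))
Mul(Mul(Function('W')(Function('k')(Function('F')(1, 4))), Function('E')(6)), -34) = Mul(Mul(Rational(1, 5), Mul(2, 6)), -34) = Mul(Mul(Rational(1, 5), 12), -34) = Mul(Rational(12, 5), -34) = Rational(-408, 5)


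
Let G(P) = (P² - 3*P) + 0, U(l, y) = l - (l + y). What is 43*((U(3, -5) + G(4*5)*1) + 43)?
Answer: 16684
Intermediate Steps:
U(l, y) = -y (U(l, y) = l + (-l - y) = -y)
G(P) = P² - 3*P
43*((U(3, -5) + G(4*5)*1) + 43) = 43*((-1*(-5) + ((4*5)*(-3 + 4*5))*1) + 43) = 43*((5 + (20*(-3 + 20))*1) + 43) = 43*((5 + (20*17)*1) + 43) = 43*((5 + 340*1) + 43) = 43*((5 + 340) + 43) = 43*(345 + 43) = 43*388 = 16684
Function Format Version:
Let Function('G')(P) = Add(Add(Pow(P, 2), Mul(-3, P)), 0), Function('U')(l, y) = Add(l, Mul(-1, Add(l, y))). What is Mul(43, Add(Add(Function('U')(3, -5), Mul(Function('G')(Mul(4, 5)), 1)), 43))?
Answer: 16684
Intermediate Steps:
Function('U')(l, y) = Mul(-1, y) (Function('U')(l, y) = Add(l, Add(Mul(-1, l), Mul(-1, y))) = Mul(-1, y))
Function('G')(P) = Add(Pow(P, 2), Mul(-3, P))
Mul(43, Add(Add(Function('U')(3, -5), Mul(Function('G')(Mul(4, 5)), 1)), 43)) = Mul(43, Add(Add(Mul(-1, -5), Mul(Mul(Mul(4, 5), Add(-3, Mul(4, 5))), 1)), 43)) = Mul(43, Add(Add(5, Mul(Mul(20, Add(-3, 20)), 1)), 43)) = Mul(43, Add(Add(5, Mul(Mul(20, 17), 1)), 43)) = Mul(43, Add(Add(5, Mul(340, 1)), 43)) = Mul(43, Add(Add(5, 340), 43)) = Mul(43, Add(345, 43)) = Mul(43, 388) = 16684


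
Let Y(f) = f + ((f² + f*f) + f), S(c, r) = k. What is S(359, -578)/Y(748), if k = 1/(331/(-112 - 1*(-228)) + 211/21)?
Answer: 87/1257645686 ≈ 6.9177e-8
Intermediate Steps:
k = 2436/31427 (k = 1/(331/(-112 + 228) + 211*(1/21)) = 1/(331/116 + 211/21) = 1/(31427/2436) = 2436/31427 ≈ 0.077513)
S(c, r) = 2436/31427
Y(f) = 2*f + 2*f² (Y(f) = f + ((f² + f²) + f) = f + (2*f² + f) = f + (f + 2*f²) = 2*f + 2*f²)
S(359, -578)/Y(748) = 2436/(31427*((2*748*(1 + 748)))) = 2436/(31427*((2*748*749))) = (2436/31427)/1120504 = (2436/31427)*(1/1120504) = 87/1257645686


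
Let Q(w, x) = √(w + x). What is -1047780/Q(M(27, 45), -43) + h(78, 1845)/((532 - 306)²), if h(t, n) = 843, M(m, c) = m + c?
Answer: 843/51076 - 1047780*√29/29 ≈ -1.9457e+5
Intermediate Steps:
M(m, c) = c + m
-1047780/Q(M(27, 45), -43) + h(78, 1845)/((532 - 306)²) = -1047780/√((45 + 27) - 43) + 843/((532 - 306)²) = -1047780/√(72 - 43) + 843/(226²) = -1047780*√29/29 + 843/51076 = 843/51076 - 1047780*√29/29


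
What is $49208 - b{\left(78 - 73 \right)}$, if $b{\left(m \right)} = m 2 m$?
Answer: $49158$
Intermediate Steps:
$b{\left(m \right)} = 2 m^{2}$ ($b{\left(m \right)} = 2 m m = 2 m^{2}$)
$49208 - b{\left(78 - 73 \right)} = 49208 - 2 \left(78 - 73\right)^{2} = 49208 - 2 \cdot 5^{2} = 49208 - 2 \cdot 25 = 49208 - 50 = 49158$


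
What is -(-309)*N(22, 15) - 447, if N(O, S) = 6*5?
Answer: 8823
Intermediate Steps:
N(O, S) = 30
-(-309)*N(22, 15) - 447 = -(-309)*30 - 447 = -309*(-30) - 447 = 9270 - 447 = 8823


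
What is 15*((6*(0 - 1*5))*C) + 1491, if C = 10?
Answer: -3009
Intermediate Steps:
15*((6*(0 - 1*5))*C) + 1491 = 15*((6*(0 - 1*5))*10) + 1491 = 15*((6*(0 - 5))*10) + 1491 = 15*((6*(-5))*10) + 1491 = 15*(-30*10) + 1491 = 15*(-300) + 1491 = -4500 + 1491 = -3009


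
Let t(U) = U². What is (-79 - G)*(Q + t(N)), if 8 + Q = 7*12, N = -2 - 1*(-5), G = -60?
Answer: -1615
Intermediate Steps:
N = 3 (N = -2 + 5 = 3)
Q = 76 (Q = -8 + 7*12 = -8 + 84 = 76)
(-79 - G)*(Q + t(N)) = (-79 - 1*(-60))*(76 + 3²) = (-79 + 60)*(76 + 9) = -19*85 = -1615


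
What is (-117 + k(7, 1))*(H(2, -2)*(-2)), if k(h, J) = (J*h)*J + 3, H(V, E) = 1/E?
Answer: -107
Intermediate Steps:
k(h, J) = 3 + h*J² (k(h, J) = h*J² + 3 = 3 + h*J²)
(-117 + k(7, 1))*(H(2, -2)*(-2)) = (-117 + (3 + 7*1²))*(-2/(-2)) = (-117 + (3 + 7*1))*(-½*(-2)) = (-117 + (3 + 7))*1 = (-117 + 10)*1 = -107*1 = -107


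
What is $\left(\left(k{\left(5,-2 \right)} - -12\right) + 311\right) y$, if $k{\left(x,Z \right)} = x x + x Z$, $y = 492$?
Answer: $166296$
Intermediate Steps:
$k{\left(x,Z \right)} = x^{2} + Z x$
$\left(\left(k{\left(5,-2 \right)} - -12\right) + 311\right) y = \left(\left(5 \left(-2 + 5\right) - -12\right) + 311\right) 492 = \left(\left(5 \cdot 3 + 12\right) + 311\right) 492 = \left(\left(15 + 12\right) + 311\right) 492 = \left(27 + 311\right) 492 = 338 \cdot 492 = 166296$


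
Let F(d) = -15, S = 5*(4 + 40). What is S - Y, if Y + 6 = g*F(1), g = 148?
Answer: 2446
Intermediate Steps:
S = 220 (S = 5*44 = 220)
Y = -2226 (Y = -6 + 148*(-15) = -6 - 2220 = -2226)
S - Y = 220 - 1*(-2226) = 220 + 2226 = 2446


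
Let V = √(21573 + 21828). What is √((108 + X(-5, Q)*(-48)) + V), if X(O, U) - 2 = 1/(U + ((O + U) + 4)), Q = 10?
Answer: √(3420 + 361*√43401)/19 ≈ 14.758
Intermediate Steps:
X(O, U) = 2 + 1/(4 + O + 2*U) (X(O, U) = 2 + 1/(U + ((O + U) + 4)) = 2 + 1/(U + (4 + O + U)) = 2 + 1/(4 + O + 2*U))
V = √43401 ≈ 208.33
√((108 + X(-5, Q)*(-48)) + V) = √((108 + ((9 + 2*(-5) + 4*10)/(4 - 5 + 2*10))*(-48)) + √43401) = √((108 + ((9 - 10 + 40)/(4 - 5 + 20))*(-48)) + √43401) = √((108 + (39/19)*(-48)) + √43401) = √((108 - 1872/19) + √43401) = √(180/19 + √43401)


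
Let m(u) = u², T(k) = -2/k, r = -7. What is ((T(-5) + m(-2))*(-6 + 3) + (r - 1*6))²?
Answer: 17161/25 ≈ 686.44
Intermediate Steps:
((T(-5) + m(-2))*(-6 + 3) + (r - 1*6))² = ((-2/(-5) + (-2)²)*(-6 + 3) + (-7 - 1*6))² = ((-2*(-⅕) + 4)*(-3) + (-7 - 6))² = ((⅖ + 4)*(-3) - 13)² = ((22/5)*(-3) - 13)² = (-66/5 - 13)² = (-131/5)² = 17161/25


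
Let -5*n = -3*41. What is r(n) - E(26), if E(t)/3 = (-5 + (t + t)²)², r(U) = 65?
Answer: -21853738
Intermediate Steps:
n = 123/5 (n = -(-3)*41/5 = -⅕*(-123) = 123/5 ≈ 24.600)
E(t) = 3*(-5 + 4*t²)² (E(t) = 3*(-5 + (t + t)²)² = 3*(-5 + (2*t)²)² = 3*(-5 + 4*t²)²)
r(n) - E(26) = 65 - 3*(-5 + 4*26²)² = 65 - 3*(-5 + 4*676)² = 65 - 3*(-5 + 2704)² = 65 - 3*2699² = 65 - 3*7284601 = 65 - 1*21853803 = 65 - 21853803 = -21853738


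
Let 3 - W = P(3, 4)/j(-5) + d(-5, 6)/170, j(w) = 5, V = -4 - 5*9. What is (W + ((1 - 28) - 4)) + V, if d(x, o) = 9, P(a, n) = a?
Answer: -13201/170 ≈ -77.653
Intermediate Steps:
V = -49 (V = -4 - 45 = -49)
W = 399/170 (W = 3 - (3/5 + 9/170) = 3 - (3*(⅕) + 9*(1/170)) = 3 - (⅗ + 9/170) = 3 - 1*111/170 = 3 - 111/170 = 399/170 ≈ 2.3471)
(W + ((1 - 28) - 4)) + V = (399/170 + ((1 - 28) - 4)) - 49 = (399/170 + (-27 - 4)) - 49 = (399/170 - 31) - 49 = -4871/170 - 49 = -13201/170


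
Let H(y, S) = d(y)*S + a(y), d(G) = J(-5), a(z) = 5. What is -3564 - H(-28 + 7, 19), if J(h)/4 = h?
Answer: -3189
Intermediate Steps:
J(h) = 4*h
d(G) = -20 (d(G) = 4*(-5) = -20)
H(y, S) = 5 - 20*S (H(y, S) = -20*S + 5 = 5 - 20*S)
-3564 - H(-28 + 7, 19) = -3564 - (5 - 20*19) = -3564 - (5 - 380) = -3564 - 1*(-375) = -3564 + 375 = -3189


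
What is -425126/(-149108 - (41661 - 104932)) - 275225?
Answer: -23624063199/85837 ≈ -2.7522e+5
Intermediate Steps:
-425126/(-149108 - (41661 - 104932)) - 275225 = -425126/(-149108 - 1*(-63271)) - 275225 = -425126/(-149108 + 63271) - 275225 = -425126/(-85837) - 275225 = -425126*(-1/85837) - 275225 = 425126/85837 - 275225 = -23624063199/85837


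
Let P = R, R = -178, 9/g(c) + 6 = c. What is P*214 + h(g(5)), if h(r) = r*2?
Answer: -38110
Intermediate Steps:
g(c) = 9/(-6 + c)
P = -178
h(r) = 2*r
P*214 + h(g(5)) = -178*214 + 2*(9/(-6 + 5)) = -38092 + 2*(9/(-1)) = -38092 + 2*(9*(-1)) = -38092 + 2*(-9) = -38092 - 18 = -38110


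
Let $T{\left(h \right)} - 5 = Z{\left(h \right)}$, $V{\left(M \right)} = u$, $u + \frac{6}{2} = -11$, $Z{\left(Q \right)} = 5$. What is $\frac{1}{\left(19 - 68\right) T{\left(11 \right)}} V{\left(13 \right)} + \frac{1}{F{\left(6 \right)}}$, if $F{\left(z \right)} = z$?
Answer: $\frac{41}{210} \approx 0.19524$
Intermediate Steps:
$u = -14$ ($u = -3 - 11 = -14$)
$V{\left(M \right)} = -14$
$T{\left(h \right)} = 10$ ($T{\left(h \right)} = 5 + 5 = 10$)
$\frac{1}{\left(19 - 68\right) T{\left(11 \right)}} V{\left(13 \right)} + \frac{1}{F{\left(6 \right)}} = \frac{1}{\left(19 - 68\right) 10} \left(-14\right) + \frac{1}{6} = \frac{1}{-49} \cdot \frac{1}{10} \left(-14\right) + \frac{1}{6} = \left(- \frac{1}{49}\right) \frac{1}{10} \left(-14\right) + \frac{1}{6} = \left(- \frac{1}{490}\right) \left(-14\right) + \frac{1}{6} = \frac{1}{35} + \frac{1}{6} = \frac{41}{210}$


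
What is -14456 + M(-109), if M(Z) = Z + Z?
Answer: -14674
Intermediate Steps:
M(Z) = 2*Z
-14456 + M(-109) = -14456 + 2*(-109) = -14456 - 218 = -14674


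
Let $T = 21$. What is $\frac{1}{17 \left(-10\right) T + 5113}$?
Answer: $\frac{1}{1543} \approx 0.00064809$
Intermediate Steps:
$\frac{1}{17 \left(-10\right) T + 5113} = \frac{1}{17 \left(-10\right) 21 + 5113} = \frac{1}{\left(-170\right) 21 + 5113} = \frac{1}{-3570 + 5113} = \frac{1}{1543}$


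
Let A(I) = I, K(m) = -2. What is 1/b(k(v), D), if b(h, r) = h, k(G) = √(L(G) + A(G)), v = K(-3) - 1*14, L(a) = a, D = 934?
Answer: -I*√2/8 ≈ -0.17678*I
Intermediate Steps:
v = -16 (v = -2 - 1*14 = -2 - 14 = -16)
k(G) = √2*√G (k(G) = √(G + G) = √(2*G) = √2*√G)
1/b(k(v), D) = 1/(√2*√(-16)) = 1/(√2*(4*I)) = 1/(4*I*√2) = -I*√2/8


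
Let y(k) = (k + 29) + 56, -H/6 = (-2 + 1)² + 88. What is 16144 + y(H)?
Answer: 15695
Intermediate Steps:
H = -534 (H = -6*((-2 + 1)² + 88) = -6*((-1)² + 88) = -6*(1 + 88) = -6*89 = -534)
y(k) = 85 + k (y(k) = (29 + k) + 56 = 85 + k)
16144 + y(H) = 16144 + (85 - 534) = 16144 - 449 = 15695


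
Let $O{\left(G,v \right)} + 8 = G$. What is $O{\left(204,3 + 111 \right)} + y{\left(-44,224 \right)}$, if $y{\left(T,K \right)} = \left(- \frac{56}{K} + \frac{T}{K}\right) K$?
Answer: $96$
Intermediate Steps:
$y{\left(T,K \right)} = K \left(- \frac{56}{K} + \frac{T}{K}\right)$
$O{\left(G,v \right)} = -8 + G$
$O{\left(204,3 + 111 \right)} + y{\left(-44,224 \right)} = \left(-8 + 204\right) - 100 = 196 - 100 = 96$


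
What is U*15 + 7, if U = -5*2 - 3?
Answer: -188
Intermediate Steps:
U = -13 (U = -10 - 3 = -13)
U*15 + 7 = -13*15 + 7 = -195 + 7 = -188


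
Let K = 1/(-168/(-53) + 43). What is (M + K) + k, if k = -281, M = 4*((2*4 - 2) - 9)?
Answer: -716918/2447 ≈ -292.98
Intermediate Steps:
K = 53/2447 (K = 1/(-168*(-1/53) + 43) = 1/(168/53 + 43) = 1/(2447/53) = 53/2447 ≈ 0.021659)
M = -12 (M = 4*((8 - 2) - 9) = 4*(6 - 9) = 4*(-3) = -12)
(M + K) + k = (-12 + 53/2447) - 281 = -29311/2447 - 281 = -716918/2447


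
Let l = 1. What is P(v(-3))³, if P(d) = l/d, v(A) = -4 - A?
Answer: -1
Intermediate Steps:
P(d) = 1/d
P(v(-3))³ = (1/(-4 - 1*(-3)))³ = (1/(-4 + 3))³ = (1/(-1))³ = (-1)³ = -1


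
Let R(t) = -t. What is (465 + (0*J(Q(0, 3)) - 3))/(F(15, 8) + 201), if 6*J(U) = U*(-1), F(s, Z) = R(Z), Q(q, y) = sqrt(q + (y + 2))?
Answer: 462/193 ≈ 2.3938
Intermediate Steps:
Q(q, y) = sqrt(2 + q + y) (Q(q, y) = sqrt(q + (2 + y)) = sqrt(2 + q + y))
F(s, Z) = -Z
J(U) = -U/6 (J(U) = (U*(-1))/6 = (-U)/6 = -U/6)
(465 + (0*J(Q(0, 3)) - 3))/(F(15, 8) + 201) = (465 + (0*(-sqrt(2 + 0 + 3)/6) - 3))/(-1*8 + 201) = (465 + (0*(-sqrt(5)/6) - 3))/(-8 + 201) = (465 + (0 - 3))/193 = (465 - 3)*(1/193) = 462*(1/193) = 462/193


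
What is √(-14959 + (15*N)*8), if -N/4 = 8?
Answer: I*√18799 ≈ 137.11*I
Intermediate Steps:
N = -32 (N = -4*8 = -32)
√(-14959 + (15*N)*8) = √(-14959 + (15*(-32))*8) = √(-14959 - 480*8) = √(-14959 - 3840) = √(-18799) = I*√18799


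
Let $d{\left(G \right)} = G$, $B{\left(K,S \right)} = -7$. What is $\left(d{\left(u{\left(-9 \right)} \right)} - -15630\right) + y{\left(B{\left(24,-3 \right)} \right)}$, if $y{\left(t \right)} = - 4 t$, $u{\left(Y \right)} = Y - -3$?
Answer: $15652$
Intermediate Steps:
$u{\left(Y \right)} = 3 + Y$ ($u{\left(Y \right)} = Y + 3 = 3 + Y$)
$\left(d{\left(u{\left(-9 \right)} \right)} - -15630\right) + y{\left(B{\left(24,-3 \right)} \right)} = \left(\left(3 - 9\right) - -15630\right) - -28 = \left(-6 + 15630\right) + 28 = 15624 + 28 = 15652$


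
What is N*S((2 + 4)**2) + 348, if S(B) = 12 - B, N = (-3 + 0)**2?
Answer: 132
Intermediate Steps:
N = 9 (N = (-3)**2 = 9)
N*S((2 + 4)**2) + 348 = 9*(12 - (2 + 4)**2) + 348 = 9*(12 - 1*6**2) + 348 = 9*(12 - 1*36) + 348 = 9*(12 - 36) + 348 = 9*(-24) + 348 = -216 + 348 = 132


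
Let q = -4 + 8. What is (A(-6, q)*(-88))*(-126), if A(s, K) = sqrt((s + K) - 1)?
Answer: 11088*I*sqrt(3) ≈ 19205.0*I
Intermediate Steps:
q = 4
A(s, K) = sqrt(-1 + K + s) (A(s, K) = sqrt((K + s) - 1) = sqrt(-1 + K + s))
(A(-6, q)*(-88))*(-126) = (sqrt(-1 + 4 - 6)*(-88))*(-126) = (sqrt(-3)*(-88))*(-126) = ((I*sqrt(3))*(-88))*(-126) = -88*I*sqrt(3)*(-126) = 11088*I*sqrt(3)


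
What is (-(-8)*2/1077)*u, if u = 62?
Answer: 992/1077 ≈ 0.92108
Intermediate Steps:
(-(-8)*2/1077)*u = (-(-8)*2/1077)*62 = (-4*(-4)*(1/1077))*62 = (16*(1/1077))*62 = (16/1077)*62 = 992/1077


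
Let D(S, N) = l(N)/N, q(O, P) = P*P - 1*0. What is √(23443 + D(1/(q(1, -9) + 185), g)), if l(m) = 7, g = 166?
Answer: √645996470/166 ≈ 153.11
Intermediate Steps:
q(O, P) = P² (q(O, P) = P² + 0 = P²)
D(S, N) = 7/N
√(23443 + D(1/(q(1, -9) + 185), g)) = √(23443 + 7/166) = √(3891545/166) = √645996470/166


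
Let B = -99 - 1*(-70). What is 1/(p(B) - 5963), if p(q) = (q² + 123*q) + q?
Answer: -1/8718 ≈ -0.00011471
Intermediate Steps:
B = -29 (B = -99 + 70 = -29)
p(q) = q² + 124*q
1/(p(B) - 5963) = 1/(-29*(124 - 29) - 5963) = 1/(-29*95 - 5963) = 1/(-2755 - 5963) = 1/(-8718) = -1/8718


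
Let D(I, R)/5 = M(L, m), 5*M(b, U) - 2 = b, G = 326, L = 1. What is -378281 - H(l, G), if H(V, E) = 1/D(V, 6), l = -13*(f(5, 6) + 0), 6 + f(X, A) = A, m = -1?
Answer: -1134844/3 ≈ -3.7828e+5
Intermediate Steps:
f(X, A) = -6 + A
M(b, U) = ⅖ + b/5
D(I, R) = 3 (D(I, R) = 5*(⅖ + (⅕)*1) = 5*(⅖ + ⅕) = 5*(⅗) = 3)
l = 0 (l = -13*((-6 + 6) + 0) = -13*(0 + 0) = -13*0 = 0)
H(V, E) = ⅓ (H(V, E) = 1/3 = ⅓)
-378281 - H(l, G) = -378281 - 1*⅓ = -378281 - ⅓ = -1134844/3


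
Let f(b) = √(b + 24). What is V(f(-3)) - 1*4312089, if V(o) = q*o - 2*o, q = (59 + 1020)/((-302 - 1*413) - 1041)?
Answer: -4312089 - 4591*√21/1756 ≈ -4.3121e+6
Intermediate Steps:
f(b) = √(24 + b)
q = -1079/1756 (q = 1079/((-302 - 413) - 1041) = 1079/(-715 - 1041) = 1079/(-1756) = 1079*(-1/1756) = -1079/1756 ≈ -0.61446)
V(o) = -4591*o/1756 (V(o) = -1079*o/1756 - 2*o = -4591*o/1756)
V(f(-3)) - 1*4312089 = -4591*√(24 - 3)/1756 - 1*4312089 = -4591*√21/1756 - 4312089 = -4312089 - 4591*√21/1756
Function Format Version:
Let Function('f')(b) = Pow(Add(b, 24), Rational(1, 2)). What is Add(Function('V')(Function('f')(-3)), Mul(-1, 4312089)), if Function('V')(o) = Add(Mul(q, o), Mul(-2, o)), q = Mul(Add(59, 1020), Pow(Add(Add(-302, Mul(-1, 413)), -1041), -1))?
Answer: Add(-4312089, Mul(Rational(-4591, 1756), Pow(21, Rational(1, 2)))) ≈ -4.3121e+6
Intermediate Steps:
Function('f')(b) = Pow(Add(24, b), Rational(1, 2))
q = Rational(-1079, 1756) (q = Mul(1079, Pow(Add(Add(-302, -413), -1041), -1)) = Mul(1079, Pow(Add(-715, -1041), -1)) = Mul(1079, Pow(-1756, -1)) = Mul(1079, Rational(-1, 1756)) = Rational(-1079, 1756) ≈ -0.61446)
Function('V')(o) = Mul(Rational(-4591, 1756), o) (Function('V')(o) = Add(Mul(Rational(-1079, 1756), o), Mul(-2, o)) = Mul(Rational(-4591, 1756), o))
Add(Function('V')(Function('f')(-3)), Mul(-1, 4312089)) = Add(Mul(Rational(-4591, 1756), Pow(Add(24, -3), Rational(1, 2))), Mul(-1, 4312089)) = Add(Mul(Rational(-4591, 1756), Pow(21, Rational(1, 2))), -4312089) = Add(-4312089, Mul(Rational(-4591, 1756), Pow(21, Rational(1, 2))))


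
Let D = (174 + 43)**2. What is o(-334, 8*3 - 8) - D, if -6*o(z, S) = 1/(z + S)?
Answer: -89845811/1908 ≈ -47089.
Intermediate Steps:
o(z, S) = -1/(6*(S + z)) (o(z, S) = -1/(6*(z + S)) = -1/(6*(S + z)))
D = 47089 (D = 217**2 = 47089)
o(-334, 8*3 - 8) - D = -1/(6*(8*3 - 8) + 6*(-334)) - 1*47089 = -1/(6*(24 - 8) - 2004) - 47089 = -1/(6*16 - 2004) - 47089 = -1/(96 - 2004) - 47089 = -1/(-1908) - 47089 = -1*(-1/1908) - 47089 = 1/1908 - 47089 = -89845811/1908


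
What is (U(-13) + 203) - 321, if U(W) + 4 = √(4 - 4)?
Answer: -122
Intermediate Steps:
U(W) = -4 (U(W) = -4 + √(4 - 4) = -4 + √0 = -4 + 0 = -4)
(U(-13) + 203) - 321 = (-4 + 203) - 321 = 199 - 321 = -122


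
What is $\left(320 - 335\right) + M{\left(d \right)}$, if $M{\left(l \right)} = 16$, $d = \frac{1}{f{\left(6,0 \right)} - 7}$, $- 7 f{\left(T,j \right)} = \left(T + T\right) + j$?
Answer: $1$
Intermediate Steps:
$f{\left(T,j \right)} = - \frac{2 T}{7} - \frac{j}{7}$ ($f{\left(T,j \right)} = - \frac{\left(T + T\right) + j}{7} = - \frac{2 T + j}{7} = - \frac{j + 2 T}{7} = - \frac{2 T}{7} - \frac{j}{7}$)
$d = - \frac{7}{61}$ ($d = \frac{1}{\left(\left(- \frac{2}{7}\right) 6 - 0\right) - 7} = \frac{1}{\left(- \frac{12}{7} + 0\right) - 7} = \frac{1}{- \frac{12}{7} - 7} = \frac{1}{- \frac{61}{7}} = - \frac{7}{61} \approx -0.11475$)
$\left(320 - 335\right) + M{\left(d \right)} = \left(320 - 335\right) + 16 = -15 + 16 = 1$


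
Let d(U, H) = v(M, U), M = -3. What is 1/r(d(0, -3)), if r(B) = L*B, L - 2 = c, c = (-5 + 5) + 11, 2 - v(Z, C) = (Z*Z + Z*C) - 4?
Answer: -1/39 ≈ -0.025641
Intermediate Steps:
v(Z, C) = 6 - Z² - C*Z (v(Z, C) = 2 - ((Z*Z + Z*C) - 4) = 2 - ((Z² + C*Z) - 4) = 2 - (-4 + Z² + C*Z) = 2 + (4 - Z² - C*Z) = 6 - Z² - C*Z)
c = 11 (c = 0 + 11 = 11)
L = 13 (L = 2 + 11 = 13)
d(U, H) = -3 + 3*U (d(U, H) = 6 - 1*(-3)² - 1*U*(-3) = 6 - 1*9 + 3*U = 6 - 9 + 3*U = -3 + 3*U)
r(B) = 13*B
1/r(d(0, -3)) = 1/(13*(-3 + 3*0)) = 1/(13*(-3 + 0)) = 1/(13*(-3)) = 1/(-39) = -1/39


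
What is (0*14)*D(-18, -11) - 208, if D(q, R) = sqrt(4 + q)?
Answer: -208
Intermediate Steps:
(0*14)*D(-18, -11) - 208 = (0*14)*sqrt(4 - 18) - 208 = 0*sqrt(-14) - 208 = 0*(I*sqrt(14)) - 208 = 0 - 208 = -208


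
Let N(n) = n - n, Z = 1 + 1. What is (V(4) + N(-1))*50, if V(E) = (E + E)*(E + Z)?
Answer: 2400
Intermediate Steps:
Z = 2
N(n) = 0
V(E) = 2*E*(2 + E) (V(E) = (E + E)*(E + 2) = (2*E)*(2 + E) = 2*E*(2 + E))
(V(4) + N(-1))*50 = (2*4*(2 + 4) + 0)*50 = (2*4*6 + 0)*50 = (48 + 0)*50 = 48*50 = 2400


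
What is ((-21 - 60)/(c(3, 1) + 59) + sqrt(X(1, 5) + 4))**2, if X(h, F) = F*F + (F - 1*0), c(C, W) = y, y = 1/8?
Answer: 8026690/223729 - 1296*sqrt(34)/473 ≈ 19.900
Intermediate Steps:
y = 1/8 ≈ 0.12500
c(C, W) = 1/8
X(h, F) = F + F**2 (X(h, F) = F**2 + (F + 0) = F**2 + F = F + F**2)
((-21 - 60)/(c(3, 1) + 59) + sqrt(X(1, 5) + 4))**2 = ((-21 - 60)/(1/8 + 59) + sqrt(5*(1 + 5) + 4))**2 = (-81/473/8 + sqrt(5*6 + 4))**2 = (-81*8/473 + sqrt(30 + 4))**2 = (-648/473 + sqrt(34))**2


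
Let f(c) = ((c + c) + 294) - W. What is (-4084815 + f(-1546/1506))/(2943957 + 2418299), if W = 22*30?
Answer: -3076142839/4037778768 ≈ -0.76184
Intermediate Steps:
W = 660
f(c) = -366 + 2*c (f(c) = ((c + c) + 294) - 1*660 = (2*c + 294) - 660 = (294 + 2*c) - 660 = -366 + 2*c)
(-4084815 + f(-1546/1506))/(2943957 + 2418299) = (-4084815 + (-366 + 2*(-1546/1506)))/(2943957 + 2418299) = (-4084815 + (-366 + 2*(-1546*1/1506)))/5362256 = (-4084815 + (-366 + 2*(-773/753)))*(1/5362256) = (-4084815 + (-366 - 1546/753))*(1/5362256) = (-4084815 - 277144/753)*(1/5362256) = -3076142839/753*1/5362256 = -3076142839/4037778768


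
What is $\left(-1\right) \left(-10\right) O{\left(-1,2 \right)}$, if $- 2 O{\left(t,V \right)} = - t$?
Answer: $-5$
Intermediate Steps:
$O{\left(t,V \right)} = \frac{t}{2}$ ($O{\left(t,V \right)} = - \frac{\left(-1\right) t}{2} = \frac{t}{2}$)
$\left(-1\right) \left(-10\right) O{\left(-1,2 \right)} = \left(-1\right) \left(-10\right) \frac{1}{2} \left(-1\right) = 10 \left(- \frac{1}{2}\right) = -5$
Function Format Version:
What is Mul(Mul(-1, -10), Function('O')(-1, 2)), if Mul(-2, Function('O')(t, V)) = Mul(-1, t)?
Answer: -5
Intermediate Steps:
Function('O')(t, V) = Mul(Rational(1, 2), t) (Function('O')(t, V) = Mul(Rational(-1, 2), Mul(-1, t)) = Mul(Rational(1, 2), t))
Mul(Mul(-1, -10), Function('O')(-1, 2)) = Mul(Mul(-1, -10), Mul(Rational(1, 2), -1)) = Mul(10, Rational(-1, 2)) = -5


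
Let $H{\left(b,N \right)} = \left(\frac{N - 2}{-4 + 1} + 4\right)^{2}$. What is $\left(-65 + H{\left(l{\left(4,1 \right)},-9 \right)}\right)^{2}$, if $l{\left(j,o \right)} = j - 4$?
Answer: $\frac{3136}{81} \approx 38.716$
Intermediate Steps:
$l{\left(j,o \right)} = -4 + j$ ($l{\left(j,o \right)} = j - 4 = -4 + j$)
$H{\left(b,N \right)} = \left(\frac{14}{3} - \frac{N}{3}\right)^{2}$ ($H{\left(b,N \right)} = \left(\frac{-2 + N}{-3} + 4\right)^{2} = \left(\left(-2 + N\right) \left(- \frac{1}{3}\right) + 4\right)^{2} = \left(\left(\frac{2}{3} - \frac{N}{3}\right) + 4\right)^{2} = \left(\frac{14}{3} - \frac{N}{3}\right)^{2}$)
$\left(-65 + H{\left(l{\left(4,1 \right)},-9 \right)}\right)^{2} = \left(-65 + \frac{\left(-14 - 9\right)^{2}}{9}\right)^{2} = \left(-65 + \frac{\left(-23\right)^{2}}{9}\right)^{2} = \left(-65 + \frac{1}{9} \cdot 529\right)^{2} = \left(-65 + \frac{529}{9}\right)^{2} = \left(- \frac{56}{9}\right)^{2} = \frac{3136}{81}$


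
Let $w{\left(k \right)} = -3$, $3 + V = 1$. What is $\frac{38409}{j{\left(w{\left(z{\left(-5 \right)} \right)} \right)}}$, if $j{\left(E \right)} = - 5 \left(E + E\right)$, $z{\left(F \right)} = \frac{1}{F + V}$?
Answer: $\frac{12803}{10} \approx 1280.3$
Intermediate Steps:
$V = -2$ ($V = -3 + 1 = -2$)
$z{\left(F \right)} = \frac{1}{-2 + F}$ ($z{\left(F \right)} = \frac{1}{F - 2} = \frac{1}{-2 + F}$)
$j{\left(E \right)} = - 10 E$ ($j{\left(E \right)} = - 5 \cdot 2 E = - 10 E$)
$\frac{38409}{j{\left(w{\left(z{\left(-5 \right)} \right)} \right)}} = \frac{38409}{\left(-10\right) \left(-3\right)} = \frac{38409}{30} = 38409 \cdot \frac{1}{30} = \frac{12803}{10}$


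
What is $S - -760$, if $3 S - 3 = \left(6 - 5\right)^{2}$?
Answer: $\frac{2284}{3} \approx 761.33$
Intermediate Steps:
$S = \frac{4}{3}$ ($S = 1 + \frac{\left(6 - 5\right)^{2}}{3} = 1 + \frac{1^{2}}{3} = 1 + \frac{1}{3} \cdot 1 = 1 + \frac{1}{3} = \frac{4}{3} \approx 1.3333$)
$S - -760 = \frac{4}{3} - -760 = \frac{4}{3} + 760 = \frac{2284}{3}$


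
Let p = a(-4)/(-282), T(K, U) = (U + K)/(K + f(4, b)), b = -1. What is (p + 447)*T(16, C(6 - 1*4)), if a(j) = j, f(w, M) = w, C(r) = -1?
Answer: 63029/188 ≈ 335.26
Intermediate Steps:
T(K, U) = (K + U)/(4 + K) (T(K, U) = (U + K)/(K + 4) = (K + U)/(4 + K))
p = 2/141 (p = -4/(-282) = -4*(-1/282) = 2/141 ≈ 0.014184)
(p + 447)*T(16, C(6 - 1*4)) = (2/141 + 447)*((16 - 1)/(4 + 16)) = 63029*(15/20)/141 = 63029*((1/20)*15)/141 = (63029/141)*(¾) = 63029/188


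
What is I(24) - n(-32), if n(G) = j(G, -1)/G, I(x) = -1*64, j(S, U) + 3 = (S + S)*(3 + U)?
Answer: -2179/32 ≈ -68.094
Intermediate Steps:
j(S, U) = -3 + 2*S*(3 + U) (j(S, U) = -3 + (S + S)*(3 + U) = -3 + (2*S)*(3 + U) = -3 + 2*S*(3 + U))
I(x) = -64
n(G) = (-3 + 4*G)/G (n(G) = (-3 + 6*G + 2*G*(-1))/G = (-3 + 6*G - 2*G)/G = (-3 + 4*G)/G)
I(24) - n(-32) = -64 - (4 - 3/(-32)) = -64 - (4 - 3*(-1/32)) = -64 - (4 + 3/32) = -64 - 1*131/32 = -64 - 131/32 = -2179/32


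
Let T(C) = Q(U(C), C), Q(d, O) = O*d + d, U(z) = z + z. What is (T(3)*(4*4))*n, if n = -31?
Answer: -11904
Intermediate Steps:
U(z) = 2*z
Q(d, O) = d + O*d
T(C) = 2*C*(1 + C) (T(C) = (2*C)*(1 + C) = 2*C*(1 + C))
(T(3)*(4*4))*n = ((2*3*(1 + 3))*(4*4))*(-31) = ((2*3*4)*16)*(-31) = (24*16)*(-31) = 384*(-31) = -11904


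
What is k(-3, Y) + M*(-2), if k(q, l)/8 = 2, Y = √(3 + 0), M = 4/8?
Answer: 15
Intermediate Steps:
M = ½ (M = 4*(⅛) = ½ ≈ 0.50000)
Y = √3 ≈ 1.7320
k(q, l) = 16 (k(q, l) = 8*2 = 16)
k(-3, Y) + M*(-2) = 16 + (½)*(-2) = 16 - 1 = 15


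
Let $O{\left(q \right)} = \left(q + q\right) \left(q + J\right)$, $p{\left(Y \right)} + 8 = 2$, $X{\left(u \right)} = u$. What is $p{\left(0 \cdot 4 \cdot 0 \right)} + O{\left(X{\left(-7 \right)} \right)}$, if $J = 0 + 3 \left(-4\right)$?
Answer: $260$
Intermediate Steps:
$J = -12$ ($J = 0 - 12 = -12$)
$p{\left(Y \right)} = -6$ ($p{\left(Y \right)} = -8 + 2 = -6$)
$O{\left(q \right)} = 2 q \left(-12 + q\right)$ ($O{\left(q \right)} = \left(q + q\right) \left(q - 12\right) = 2 q \left(-12 + q\right)$)
$p{\left(0 \cdot 4 \cdot 0 \right)} + O{\left(X{\left(-7 \right)} \right)} = -6 + 2 \left(-7\right) \left(-12 - 7\right) = -6 + 2 \left(-7\right) \left(-19\right) = -6 + 266 = 260$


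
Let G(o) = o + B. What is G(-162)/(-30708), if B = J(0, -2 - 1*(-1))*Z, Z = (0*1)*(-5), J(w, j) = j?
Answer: 9/1706 ≈ 0.0052755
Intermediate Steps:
Z = 0 (Z = 0*(-5) = 0)
B = 0 (B = (-2 - 1*(-1))*0 = (-2 + 1)*0 = -1*0 = 0)
G(o) = o (G(o) = o + 0 = o)
G(-162)/(-30708) = -162/(-30708) = -162*(-1/30708) = 9/1706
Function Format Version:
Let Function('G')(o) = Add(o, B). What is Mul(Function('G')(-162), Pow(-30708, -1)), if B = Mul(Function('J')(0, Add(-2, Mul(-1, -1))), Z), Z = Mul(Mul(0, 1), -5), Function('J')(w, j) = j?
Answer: Rational(9, 1706) ≈ 0.0052755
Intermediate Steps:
Z = 0 (Z = Mul(0, -5) = 0)
B = 0 (B = Mul(Add(-2, Mul(-1, -1)), 0) = Mul(Add(-2, 1), 0) = Mul(-1, 0) = 0)
Function('G')(o) = o (Function('G')(o) = Add(o, 0) = o)
Mul(Function('G')(-162), Pow(-30708, -1)) = Mul(-162, Pow(-30708, -1)) = Mul(-162, Rational(-1, 30708)) = Rational(9, 1706)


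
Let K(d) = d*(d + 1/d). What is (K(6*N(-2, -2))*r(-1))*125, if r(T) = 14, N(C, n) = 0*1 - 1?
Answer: 64750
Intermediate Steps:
N(C, n) = -1 (N(C, n) = 0 - 1 = -1)
(K(6*N(-2, -2))*r(-1))*125 = ((1 + (6*(-1))²)*14)*125 = ((1 + (-6)²)*14)*125 = ((1 + 36)*14)*125 = (37*14)*125 = 518*125 = 64750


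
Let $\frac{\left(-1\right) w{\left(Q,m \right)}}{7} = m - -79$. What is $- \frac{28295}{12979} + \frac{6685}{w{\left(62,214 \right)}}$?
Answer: $- \frac{20685380}{3802847} \approx -5.4394$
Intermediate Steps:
$w{\left(Q,m \right)} = -553 - 7 m$ ($w{\left(Q,m \right)} = - 7 \left(m - -79\right) = - 7 \left(m + 79\right) = - 7 \left(79 + m\right) = -553 - 7 m$)
$- \frac{28295}{12979} + \frac{6685}{w{\left(62,214 \right)}} = - \frac{28295}{12979} + \frac{6685}{-553 - 1498} = \left(-28295\right) \frac{1}{12979} + \frac{6685}{-553 - 1498} = - \frac{28295}{12979} + \frac{6685}{-2051} = - \frac{28295}{12979} + 6685 \left(- \frac{1}{2051}\right) = - \frac{28295}{12979} - \frac{955}{293} = - \frac{20685380}{3802847}$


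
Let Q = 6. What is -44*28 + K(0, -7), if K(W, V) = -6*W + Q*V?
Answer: -1274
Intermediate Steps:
K(W, V) = -6*W + 6*V
-44*28 + K(0, -7) = -44*28 + (-6*0 + 6*(-7)) = -1232 + (0 - 42) = -1232 - 42 = -1274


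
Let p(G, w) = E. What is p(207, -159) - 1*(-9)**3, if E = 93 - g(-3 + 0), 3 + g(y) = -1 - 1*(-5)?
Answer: 821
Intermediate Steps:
g(y) = 1 (g(y) = -3 + (-1 - 1*(-5)) = -3 + (-1 + 5) = -3 + 4 = 1)
E = 92 (E = 93 - 1*1 = 93 - 1 = 92)
p(G, w) = 92
p(207, -159) - 1*(-9)**3 = 92 - 1*(-9)**3 = 92 - 1*(-729) = 92 + 729 = 821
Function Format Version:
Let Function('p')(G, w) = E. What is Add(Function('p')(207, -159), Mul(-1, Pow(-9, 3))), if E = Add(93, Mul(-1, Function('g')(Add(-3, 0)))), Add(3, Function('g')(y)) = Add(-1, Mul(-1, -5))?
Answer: 821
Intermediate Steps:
Function('g')(y) = 1 (Function('g')(y) = Add(-3, Add(-1, Mul(-1, -5))) = Add(-3, Add(-1, 5)) = Add(-3, 4) = 1)
E = 92 (E = Add(93, Mul(-1, 1)) = Add(93, -1) = 92)
Function('p')(G, w) = 92
Add(Function('p')(207, -159), Mul(-1, Pow(-9, 3))) = Add(92, Mul(-1, Pow(-9, 3))) = Add(92, Mul(-1, -729)) = Add(92, 729) = 821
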